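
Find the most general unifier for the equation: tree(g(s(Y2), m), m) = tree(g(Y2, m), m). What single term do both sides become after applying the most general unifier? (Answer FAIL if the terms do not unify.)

Decompose tree/2: g(s(Y2), m) = g(Y2, m),  m = m.
Decompose g/2: s(Y2) = Y2,  m = m.
Occurs check fails: Y2 occurs in s(Y2); the equation Y2 = s(Y2) has no finite solution.

FAIL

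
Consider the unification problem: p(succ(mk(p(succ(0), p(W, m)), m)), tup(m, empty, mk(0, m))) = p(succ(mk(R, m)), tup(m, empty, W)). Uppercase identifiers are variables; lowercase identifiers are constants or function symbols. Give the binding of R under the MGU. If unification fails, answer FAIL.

p(succ(0), p(mk(0, m), m))

Decompose p/2: succ(mk(p(succ(0), p(W, m)), m)) = succ(mk(R, m)),  tup(m, empty, mk(0, m)) = tup(m, empty, W).
Decompose succ/1: mk(p(succ(0), p(W, m)), m) = mk(R, m).
Decompose mk/2: p(succ(0), p(W, m)) = R,  m = m.
Bind R := p(succ(0), p(W, m)); no other remaining equation mentions R.
Delete trivial equation m = m.
Decompose tup/3: m = m,  empty = empty,  mk(0, m) = W.
Delete trivial equation m = m.
Delete trivial equation empty = empty.
Bind W := mk(0, m). Substituting into the earlier binding gives R := p(succ(0), p(mk(0, m), m)).
MGU = { R := p(succ(0), p(mk(0, m), m)), W := mk(0, m) }, so R := p(succ(0), p(mk(0, m), m)).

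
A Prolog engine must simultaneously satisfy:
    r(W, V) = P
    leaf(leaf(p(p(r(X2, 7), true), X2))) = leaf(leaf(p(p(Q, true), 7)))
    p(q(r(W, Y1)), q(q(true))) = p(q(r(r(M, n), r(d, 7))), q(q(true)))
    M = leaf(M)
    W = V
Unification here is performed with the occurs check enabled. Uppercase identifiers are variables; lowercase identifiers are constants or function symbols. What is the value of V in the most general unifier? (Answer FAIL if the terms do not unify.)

FAIL

Bind P := r(W, V); no other remaining equation mentions P.
Decompose leaf/1: leaf(p(p(r(X2, 7), true), X2)) = leaf(p(p(Q, true), 7)).
Decompose leaf/1: p(p(r(X2, 7), true), X2) = p(p(Q, true), 7).
Decompose p/2: p(r(X2, 7), true) = p(Q, true),  X2 = 7.
Decompose p/2: r(X2, 7) = Q,  true = true.
Bind Q := r(X2, 7); no other remaining equation mentions Q.
Delete trivial equation true = true.
Bind X2 := 7; no other remaining equation mentions X2. Substituting into the earlier binding gives Q := r(7, 7).
Decompose p/2: q(r(W, Y1)) = q(r(r(M, n), r(d, 7))),  q(q(true)) = q(q(true)).
Decompose q/1: r(W, Y1) = r(r(M, n), r(d, 7)).
Decompose r/2: W = r(M, n),  Y1 = r(d, 7).
Bind W := r(M, n); substituting into the one remaining equation that mentions W gives: r(M, n) = V. Substituting into the earlier binding gives P := r(r(M, n), V).
Bind Y1 := r(d, 7); no other remaining equation mentions Y1.
Delete trivial equation q(q(true)) = q(q(true)).
Occurs check fails: M occurs in leaf(M); the equation M = leaf(M) has no finite solution.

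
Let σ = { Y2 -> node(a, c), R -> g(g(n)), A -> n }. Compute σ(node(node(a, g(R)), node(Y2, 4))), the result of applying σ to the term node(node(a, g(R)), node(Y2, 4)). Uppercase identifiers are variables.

Replace each occurrence of Y2 with node(a, c).
Replace each occurrence of R with g(g(n)).
Result: node(node(a, g(g(g(n)))), node(node(a, c), 4)).

node(node(a, g(g(g(n)))), node(node(a, c), 4))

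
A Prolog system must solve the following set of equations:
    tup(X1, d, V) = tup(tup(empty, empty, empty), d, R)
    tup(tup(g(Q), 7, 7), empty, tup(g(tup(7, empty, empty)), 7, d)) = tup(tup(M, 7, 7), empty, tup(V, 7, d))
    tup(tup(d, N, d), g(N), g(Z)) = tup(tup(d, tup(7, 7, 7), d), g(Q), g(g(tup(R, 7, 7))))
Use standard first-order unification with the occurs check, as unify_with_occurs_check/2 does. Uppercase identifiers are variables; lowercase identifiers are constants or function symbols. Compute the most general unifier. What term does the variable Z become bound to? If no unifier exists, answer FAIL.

Decompose tup/3: X1 = tup(empty, empty, empty),  d = d,  V = R.
Bind X1 := tup(empty, empty, empty); no other remaining equation mentions X1.
Delete trivial equation d = d.
Bind V := R; substituting into the one remaining equation that mentions V gives: tup(tup(g(Q), 7, 7), empty, tup(g(tup(7, empty, empty)), 7, d)) = tup(tup(M, 7, 7), empty, tup(R, 7, d)).
Decompose tup/3: tup(g(Q), 7, 7) = tup(M, 7, 7),  empty = empty,  tup(g(tup(7, empty, empty)), 7, d) = tup(R, 7, d).
Decompose tup/3: g(Q) = M,  7 = 7,  7 = 7.
Bind M := g(Q); no other remaining equation mentions M.
Delete trivial equation 7 = 7.
Delete trivial equation 7 = 7.
Delete trivial equation empty = empty.
Decompose tup/3: g(tup(7, empty, empty)) = R,  7 = 7,  d = d.
Bind R := g(tup(7, empty, empty)); substituting into the one remaining equation that mentions R gives: tup(tup(d, N, d), g(N), g(Z)) = tup(tup(d, tup(7, 7, 7), d), g(Q), g(g(tup(g(tup(7, empty, empty)), 7, 7)))). Substituting into the earlier binding gives V := g(tup(7, empty, empty)).
Delete trivial equation 7 = 7.
Delete trivial equation d = d.
Decompose tup/3: tup(d, N, d) = tup(d, tup(7, 7, 7), d),  g(N) = g(Q),  g(Z) = g(g(tup(g(tup(7, empty, empty)), 7, 7))).
Decompose tup/3: d = d,  N = tup(7, 7, 7),  d = d.
Delete trivial equation d = d.
Bind N := tup(7, 7, 7); substituting into the one remaining equation that mentions N gives: g(tup(7, 7, 7)) = g(Q).
Delete trivial equation d = d.
Decompose g/1: tup(7, 7, 7) = Q.
Bind Q := tup(7, 7, 7); no other remaining equation mentions Q. Substituting into the earlier binding gives M := g(tup(7, 7, 7)).
Decompose g/1: Z = g(tup(g(tup(7, empty, empty)), 7, 7)).
Bind Z := g(tup(g(tup(7, empty, empty)), 7, 7)).
MGU = { X1 = tup(empty, empty, empty), V = g(tup(7, empty, empty)), M = g(tup(7, 7, 7)), R = g(tup(7, empty, empty)), N = tup(7, 7, 7), Q = tup(7, 7, 7), Z = g(tup(g(tup(7, empty, empty)), 7, 7)) }, so Z = g(tup(g(tup(7, empty, empty)), 7, 7)).

g(tup(g(tup(7, empty, empty)), 7, 7))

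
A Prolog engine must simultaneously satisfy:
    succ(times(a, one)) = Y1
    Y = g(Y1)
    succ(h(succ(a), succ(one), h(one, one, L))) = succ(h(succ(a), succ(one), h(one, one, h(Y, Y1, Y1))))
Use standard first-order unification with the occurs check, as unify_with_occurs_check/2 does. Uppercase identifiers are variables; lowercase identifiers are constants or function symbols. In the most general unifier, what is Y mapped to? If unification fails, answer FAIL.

Bind Y1 := succ(times(a, one)); substituting into the remaining equations gives: Y = g(succ(times(a, one))),  succ(h(succ(a), succ(one), h(one, one, L))) = succ(h(succ(a), succ(one), h(one, one, h(Y, succ(times(a, one)), succ(times(a, one)))))).
Bind Y := g(succ(times(a, one))); substituting into the remaining equation gives: succ(h(succ(a), succ(one), h(one, one, L))) = succ(h(succ(a), succ(one), h(one, one, h(g(succ(times(a, one))), succ(times(a, one)), succ(times(a, one)))))).
Decompose succ/1: h(succ(a), succ(one), h(one, one, L)) = h(succ(a), succ(one), h(one, one, h(g(succ(times(a, one))), succ(times(a, one)), succ(times(a, one))))).
Decompose h/3: succ(a) = succ(a),  succ(one) = succ(one),  h(one, one, L) = h(one, one, h(g(succ(times(a, one))), succ(times(a, one)), succ(times(a, one)))).
Delete trivial equation succ(a) = succ(a).
Delete trivial equation succ(one) = succ(one).
Decompose h/3: one = one,  one = one,  L = h(g(succ(times(a, one))), succ(times(a, one)), succ(times(a, one))).
Delete trivial equation one = one.
Delete trivial equation one = one.
Bind L := h(g(succ(times(a, one))), succ(times(a, one)), succ(times(a, one))).
MGU = { Y1 ↦ succ(times(a, one)), Y ↦ g(succ(times(a, one))), L ↦ h(g(succ(times(a, one))), succ(times(a, one)), succ(times(a, one))) }, so Y ↦ g(succ(times(a, one))).

g(succ(times(a, one)))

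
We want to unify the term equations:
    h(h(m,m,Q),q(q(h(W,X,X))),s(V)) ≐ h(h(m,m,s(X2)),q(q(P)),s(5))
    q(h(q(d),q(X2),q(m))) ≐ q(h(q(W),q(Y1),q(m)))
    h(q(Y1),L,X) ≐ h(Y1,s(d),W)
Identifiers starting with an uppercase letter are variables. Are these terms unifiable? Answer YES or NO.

NO

Decompose h/3: h(m,m,Q) ≐ h(m,m,s(X2)),  q(q(h(W,X,X))) ≐ q(q(P)),  s(V) ≐ s(5).
Decompose h/3: m ≐ m,  m ≐ m,  Q ≐ s(X2).
Delete trivial equation m ≐ m.
Delete trivial equation m ≐ m.
Bind Q := s(X2); no other remaining equation mentions Q.
Decompose q/1: q(h(W,X,X)) ≐ q(P).
Decompose q/1: h(W,X,X) ≐ P.
Bind P := h(W,X,X); no other remaining equation mentions P.
Decompose s/1: V ≐ 5.
Bind V := 5; no other remaining equation mentions V.
Decompose q/1: h(q(d),q(X2),q(m)) ≐ h(q(W),q(Y1),q(m)).
Decompose h/3: q(d) ≐ q(W),  q(X2) ≐ q(Y1),  q(m) ≐ q(m).
Decompose q/1: d ≐ W.
Bind W := d; substituting into the one remaining equation that mentions W gives: h(q(Y1),L,X) ≐ h(Y1,s(d),d). Substituting into the earlier binding gives P := h(d,X,X).
Decompose q/1: X2 ≐ Y1.
Bind X2 := Y1; no other remaining equation mentions X2. Substituting into the earlier binding gives Q := s(Y1).
Delete trivial equation q(m) ≐ q(m).
Decompose h/3: q(Y1) ≐ Y1,  L ≐ s(d),  X ≐ d.
Occurs check fails: Y1 occurs in q(Y1); the equation Y1 ≐ q(Y1) has no finite solution.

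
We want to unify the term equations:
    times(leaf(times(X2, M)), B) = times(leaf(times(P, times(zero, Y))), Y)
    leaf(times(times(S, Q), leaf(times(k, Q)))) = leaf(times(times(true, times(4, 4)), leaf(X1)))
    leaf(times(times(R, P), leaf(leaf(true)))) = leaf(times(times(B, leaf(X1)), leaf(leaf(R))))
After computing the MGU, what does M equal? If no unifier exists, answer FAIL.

Decompose times/2: leaf(times(X2, M)) = leaf(times(P, times(zero, Y))),  B = Y.
Decompose leaf/1: times(X2, M) = times(P, times(zero, Y)).
Decompose times/2: X2 = P,  M = times(zero, Y).
Bind X2 := P; no other remaining equation mentions X2.
Bind M := times(zero, Y); no other remaining equation mentions M.
Bind B := Y; substituting into the one remaining equation that mentions B gives: leaf(times(times(R, P), leaf(leaf(true)))) = leaf(times(times(Y, leaf(X1)), leaf(leaf(R)))).
Decompose leaf/1: times(times(S, Q), leaf(times(k, Q))) = times(times(true, times(4, 4)), leaf(X1)).
Decompose times/2: times(S, Q) = times(true, times(4, 4)),  leaf(times(k, Q)) = leaf(X1).
Decompose times/2: S = true,  Q = times(4, 4).
Bind S := true; no other remaining equation mentions S.
Bind Q := times(4, 4); substituting into the one remaining equation that mentions Q gives: leaf(times(k, times(4, 4))) = leaf(X1).
Decompose leaf/1: times(k, times(4, 4)) = X1.
Bind X1 := times(k, times(4, 4)); substituting into the remaining equation gives: leaf(times(times(R, P), leaf(leaf(true)))) = leaf(times(times(Y, leaf(times(k, times(4, 4)))), leaf(leaf(R)))).
Decompose leaf/1: times(times(R, P), leaf(leaf(true))) = times(times(Y, leaf(times(k, times(4, 4)))), leaf(leaf(R))).
Decompose times/2: times(R, P) = times(Y, leaf(times(k, times(4, 4)))),  leaf(leaf(true)) = leaf(leaf(R)).
Decompose times/2: R = Y,  P = leaf(times(k, times(4, 4))).
Bind R := Y; substituting into the one remaining equation that mentions R gives: leaf(leaf(true)) = leaf(leaf(Y)).
Bind P := leaf(times(k, times(4, 4))); no other remaining equation mentions P. Substituting into the earlier binding gives X2 := leaf(times(k, times(4, 4))).
Decompose leaf/1: leaf(true) = leaf(Y).
Decompose leaf/1: true = Y.
Bind Y := true. Substituting into the earlier bindings gives M := times(zero, true), B := true, R := true.
MGU = { X2 -> leaf(times(k, times(4, 4))), M -> times(zero, true), B -> true, S -> true, Q -> times(4, 4), X1 -> times(k, times(4, 4)), R -> true, P -> leaf(times(k, times(4, 4))), Y -> true }, so M -> times(zero, true).

times(zero, true)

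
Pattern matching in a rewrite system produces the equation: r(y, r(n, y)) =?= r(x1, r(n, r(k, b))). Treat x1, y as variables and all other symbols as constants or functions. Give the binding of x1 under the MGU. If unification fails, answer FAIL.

r(k, b)

Decompose r/2: y =?= x1,  r(n, y) =?= r(n, r(k, b)).
Bind y := x1; substituting into the remaining equation gives: r(n, x1) =?= r(n, r(k, b)).
Decompose r/2: n =?= n,  x1 =?= r(k, b).
Delete trivial equation n =?= n.
Bind x1 := r(k, b). Substituting into the earlier binding gives y := r(k, b).
MGU = { y ↦ r(k, b), x1 ↦ r(k, b) }, so x1 ↦ r(k, b).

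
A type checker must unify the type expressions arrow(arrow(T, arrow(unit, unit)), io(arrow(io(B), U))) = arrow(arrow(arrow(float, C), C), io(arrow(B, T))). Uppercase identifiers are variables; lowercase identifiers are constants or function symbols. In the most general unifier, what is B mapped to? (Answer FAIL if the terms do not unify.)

Decompose arrow/2: arrow(T, arrow(unit, unit)) = arrow(arrow(float, C), C),  io(arrow(io(B), U)) = io(arrow(B, T)).
Decompose arrow/2: T = arrow(float, C),  arrow(unit, unit) = C.
Bind T := arrow(float, C); substituting into the one remaining equation that mentions T gives: io(arrow(io(B), U)) = io(arrow(B, arrow(float, C))).
Bind C := arrow(unit, unit); substituting into the remaining equation gives: io(arrow(io(B), U)) = io(arrow(B, arrow(float, arrow(unit, unit)))). Substituting into the earlier binding gives T := arrow(float, arrow(unit, unit)).
Decompose io/1: arrow(io(B), U) = arrow(B, arrow(float, arrow(unit, unit))).
Decompose arrow/2: io(B) = B,  U = arrow(float, arrow(unit, unit)).
Occurs check fails: B occurs in io(B); the equation B = io(B) has no finite solution.

FAIL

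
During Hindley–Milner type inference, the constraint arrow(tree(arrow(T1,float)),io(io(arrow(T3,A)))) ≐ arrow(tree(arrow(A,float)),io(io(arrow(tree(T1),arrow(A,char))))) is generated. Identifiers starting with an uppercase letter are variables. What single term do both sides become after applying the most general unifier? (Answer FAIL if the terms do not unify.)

FAIL

Decompose arrow/2: tree(arrow(T1,float)) ≐ tree(arrow(A,float)),  io(io(arrow(T3,A))) ≐ io(io(arrow(tree(T1),arrow(A,char)))).
Decompose tree/1: arrow(T1,float) ≐ arrow(A,float).
Decompose arrow/2: T1 ≐ A,  float ≐ float.
Bind T1 := A; substituting into the one remaining equation that mentions T1 gives: io(io(arrow(T3,A))) ≐ io(io(arrow(tree(A),arrow(A,char)))).
Delete trivial equation float ≐ float.
Decompose io/1: io(arrow(T3,A)) ≐ io(arrow(tree(A),arrow(A,char))).
Decompose io/1: arrow(T3,A) ≐ arrow(tree(A),arrow(A,char)).
Decompose arrow/2: T3 ≐ tree(A),  A ≐ arrow(A,char).
Bind T3 := tree(A); no other remaining equation mentions T3.
Occurs check fails: A occurs in arrow(A,char); the equation A ≐ arrow(A,char) has no finite solution.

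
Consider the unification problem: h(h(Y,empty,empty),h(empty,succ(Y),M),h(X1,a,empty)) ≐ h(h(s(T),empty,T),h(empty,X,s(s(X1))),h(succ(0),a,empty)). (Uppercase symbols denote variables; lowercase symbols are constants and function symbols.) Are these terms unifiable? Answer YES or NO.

YES

Decompose h/3: h(Y,empty,empty) ≐ h(s(T),empty,T),  h(empty,succ(Y),M) ≐ h(empty,X,s(s(X1))),  h(X1,a,empty) ≐ h(succ(0),a,empty).
Decompose h/3: Y ≐ s(T),  empty ≐ empty,  empty ≐ T.
Bind Y := s(T); substituting into the one remaining equation that mentions Y gives: h(empty,succ(s(T)),M) ≐ h(empty,X,s(s(X1))).
Delete trivial equation empty ≐ empty.
Bind T := empty; substituting into the one remaining equation that mentions T gives: h(empty,succ(s(empty)),M) ≐ h(empty,X,s(s(X1))). Substituting into the earlier binding gives Y := s(empty).
Decompose h/3: empty ≐ empty,  succ(s(empty)) ≐ X,  M ≐ s(s(X1)).
Delete trivial equation empty ≐ empty.
Bind X := succ(s(empty)); no other remaining equation mentions X.
Bind M := s(s(X1)); no other remaining equation mentions M.
Decompose h/3: X1 ≐ succ(0),  a ≐ a,  empty ≐ empty.
Bind X1 := succ(0); no other remaining equation mentions X1. Substituting into the earlier binding gives M := s(s(succ(0))).
Delete trivial equation a ≐ a.
Delete trivial equation empty ≐ empty.
No equations remain and no clash or occurs-check failure arose, so a unifier exists.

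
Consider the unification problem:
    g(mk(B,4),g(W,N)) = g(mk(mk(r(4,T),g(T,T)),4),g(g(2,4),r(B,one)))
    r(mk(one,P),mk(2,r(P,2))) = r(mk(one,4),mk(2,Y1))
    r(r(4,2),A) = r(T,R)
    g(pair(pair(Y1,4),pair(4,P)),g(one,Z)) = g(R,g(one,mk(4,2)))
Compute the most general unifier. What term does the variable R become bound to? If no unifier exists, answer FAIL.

Decompose g/2: mk(B,4) = mk(mk(r(4,T),g(T,T)),4),  g(W,N) = g(g(2,4),r(B,one)).
Decompose mk/2: B = mk(r(4,T),g(T,T)),  4 = 4.
Bind B := mk(r(4,T),g(T,T)); substituting into the one remaining equation that mentions B gives: g(W,N) = g(g(2,4),r(mk(r(4,T),g(T,T)),one)).
Delete trivial equation 4 = 4.
Decompose g/2: W = g(2,4),  N = r(mk(r(4,T),g(T,T)),one).
Bind W := g(2,4); no other remaining equation mentions W.
Bind N := r(mk(r(4,T),g(T,T)),one); no other remaining equation mentions N.
Decompose r/2: mk(one,P) = mk(one,4),  mk(2,r(P,2)) = mk(2,Y1).
Decompose mk/2: one = one,  P = 4.
Delete trivial equation one = one.
Bind P := 4; substituting into the 2 remaining equations that mention P gives: mk(2,r(4,2)) = mk(2,Y1),  g(pair(pair(Y1,4),pair(4,4)),g(one,Z)) = g(R,g(one,mk(4,2))).
Decompose mk/2: 2 = 2,  r(4,2) = Y1.
Delete trivial equation 2 = 2.
Bind Y1 := r(4,2); substituting into the one remaining equation that mentions Y1 gives: g(pair(pair(r(4,2),4),pair(4,4)),g(one,Z)) = g(R,g(one,mk(4,2))).
Decompose r/2: r(4,2) = T,  A = R.
Bind T := r(4,2); no other remaining equation mentions T. Substituting into the earlier bindings gives B := mk(r(4,r(4,2)),g(r(4,2),r(4,2))), N := r(mk(r(4,r(4,2)),g(r(4,2),r(4,2))),one).
Bind A := R; no other remaining equation mentions A.
Decompose g/2: pair(pair(r(4,2),4),pair(4,4)) = R,  g(one,Z) = g(one,mk(4,2)).
Bind R := pair(pair(r(4,2),4),pair(4,4)); no other remaining equation mentions R. Substituting into the earlier binding gives A := pair(pair(r(4,2),4),pair(4,4)).
Decompose g/2: one = one,  Z = mk(4,2).
Delete trivial equation one = one.
Bind Z := mk(4,2).
MGU = { B ↦ mk(r(4,r(4,2)),g(r(4,2),r(4,2))), W ↦ g(2,4), N ↦ r(mk(r(4,r(4,2)),g(r(4,2),r(4,2))),one), P ↦ 4, Y1 ↦ r(4,2), T ↦ r(4,2), A ↦ pair(pair(r(4,2),4),pair(4,4)), R ↦ pair(pair(r(4,2),4),pair(4,4)), Z ↦ mk(4,2) }, so R ↦ pair(pair(r(4,2),4),pair(4,4)).

pair(pair(r(4,2),4),pair(4,4))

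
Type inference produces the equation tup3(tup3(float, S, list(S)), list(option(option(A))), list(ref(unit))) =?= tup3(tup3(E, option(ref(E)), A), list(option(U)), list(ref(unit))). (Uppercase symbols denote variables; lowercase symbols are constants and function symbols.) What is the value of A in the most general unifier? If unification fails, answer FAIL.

Decompose tup3/3: tup3(float, S, list(S)) =?= tup3(E, option(ref(E)), A),  list(option(option(A))) =?= list(option(U)),  list(ref(unit)) =?= list(ref(unit)).
Decompose tup3/3: float =?= E,  S =?= option(ref(E)),  list(S) =?= A.
Bind E := float; substituting into the one remaining equation that mentions E gives: S =?= option(ref(float)).
Bind S := option(ref(float)); substituting into the one remaining equation that mentions S gives: list(option(ref(float))) =?= A.
Bind A := list(option(ref(float))); substituting into the one remaining equation that mentions A gives: list(option(option(list(option(ref(float)))))) =?= list(option(U)).
Decompose list/1: option(option(list(option(ref(float))))) =?= option(U).
Decompose option/1: option(list(option(ref(float)))) =?= U.
Bind U := option(list(option(ref(float)))); no other remaining equation mentions U.
Delete trivial equation list(ref(unit)) =?= list(ref(unit)).
MGU = { E -> float, S -> option(ref(float)), A -> list(option(ref(float))), U -> option(list(option(ref(float)))) }, so A -> list(option(ref(float))).

list(option(ref(float)))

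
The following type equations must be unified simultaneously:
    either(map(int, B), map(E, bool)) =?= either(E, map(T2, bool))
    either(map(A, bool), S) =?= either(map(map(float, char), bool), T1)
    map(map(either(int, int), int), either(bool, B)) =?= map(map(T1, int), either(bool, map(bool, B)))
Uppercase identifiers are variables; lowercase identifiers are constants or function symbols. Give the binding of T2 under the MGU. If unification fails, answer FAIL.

Decompose either/2: map(int, B) =?= E,  map(E, bool) =?= map(T2, bool).
Bind E := map(int, B); substituting into the one remaining equation that mentions E gives: map(map(int, B), bool) =?= map(T2, bool).
Decompose map/2: map(int, B) =?= T2,  bool =?= bool.
Bind T2 := map(int, B); no other remaining equation mentions T2.
Delete trivial equation bool =?= bool.
Decompose either/2: map(A, bool) =?= map(map(float, char), bool),  S =?= T1.
Decompose map/2: A =?= map(float, char),  bool =?= bool.
Bind A := map(float, char); no other remaining equation mentions A.
Delete trivial equation bool =?= bool.
Bind S := T1; no other remaining equation mentions S.
Decompose map/2: map(either(int, int), int) =?= map(T1, int),  either(bool, B) =?= either(bool, map(bool, B)).
Decompose map/2: either(int, int) =?= T1,  int =?= int.
Bind T1 := either(int, int); no other remaining equation mentions T1. Substituting into the earlier binding gives S := either(int, int).
Delete trivial equation int =?= int.
Decompose either/2: bool =?= bool,  B =?= map(bool, B).
Delete trivial equation bool =?= bool.
Occurs check fails: B occurs in map(bool, B); the equation B =?= map(bool, B) has no finite solution.

FAIL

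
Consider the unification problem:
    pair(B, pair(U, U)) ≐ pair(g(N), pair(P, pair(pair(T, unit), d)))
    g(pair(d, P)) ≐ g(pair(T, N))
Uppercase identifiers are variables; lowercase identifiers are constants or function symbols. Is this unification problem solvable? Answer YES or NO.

YES

Decompose pair/2: B ≐ g(N),  pair(U, U) ≐ pair(P, pair(pair(T, unit), d)).
Bind B := g(N); no other remaining equation mentions B.
Decompose pair/2: U ≐ P,  U ≐ pair(pair(T, unit), d).
Bind U := P; substituting into the one remaining equation that mentions U gives: P ≐ pair(pair(T, unit), d).
Bind P := pair(pair(T, unit), d); substituting into the remaining equation gives: g(pair(d, pair(pair(T, unit), d))) ≐ g(pair(T, N)). Substituting into the earlier binding gives U := pair(pair(T, unit), d).
Decompose g/1: pair(d, pair(pair(T, unit), d)) ≐ pair(T, N).
Decompose pair/2: d ≐ T,  pair(pair(T, unit), d) ≐ N.
Bind T := d; substituting into the remaining equation gives: pair(pair(d, unit), d) ≐ N. Substituting into the earlier bindings gives U := pair(pair(d, unit), d), P := pair(pair(d, unit), d).
Bind N := pair(pair(d, unit), d). Substituting into the earlier binding gives B := g(pair(pair(d, unit), d)).
No equations remain and no clash or occurs-check failure arose, so a unifier exists.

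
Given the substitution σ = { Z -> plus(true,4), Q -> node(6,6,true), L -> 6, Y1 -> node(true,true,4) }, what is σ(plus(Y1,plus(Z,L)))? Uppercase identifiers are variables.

Replace each occurrence of Z with plus(true,4).
Replace each occurrence of L with 6.
Replace each occurrence of Y1 with node(true,true,4).
Result: plus(node(true,true,4),plus(plus(true,4),6)).

plus(node(true,true,4),plus(plus(true,4),6))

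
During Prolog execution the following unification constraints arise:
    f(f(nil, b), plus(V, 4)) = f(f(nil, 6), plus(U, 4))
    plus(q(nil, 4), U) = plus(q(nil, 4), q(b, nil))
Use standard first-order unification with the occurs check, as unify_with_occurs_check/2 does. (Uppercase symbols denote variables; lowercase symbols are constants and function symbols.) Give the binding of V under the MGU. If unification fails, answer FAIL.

FAIL

Decompose f/2: f(nil, b) = f(nil, 6),  plus(V, 4) = plus(U, 4).
Decompose f/2: nil = nil,  b = 6.
Delete trivial equation nil = nil.
Clash: constants b and 6 differ; no unifier exists.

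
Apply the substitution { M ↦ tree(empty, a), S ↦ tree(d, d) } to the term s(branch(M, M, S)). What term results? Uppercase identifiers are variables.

s(branch(tree(empty, a), tree(empty, a), tree(d, d)))

Replace each occurrence of M with tree(empty, a).
Replace each occurrence of S with tree(d, d).
Result: s(branch(tree(empty, a), tree(empty, a), tree(d, d))).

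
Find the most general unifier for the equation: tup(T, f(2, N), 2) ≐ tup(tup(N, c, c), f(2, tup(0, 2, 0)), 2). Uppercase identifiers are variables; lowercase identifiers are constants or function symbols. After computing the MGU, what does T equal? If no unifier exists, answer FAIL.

tup(tup(0, 2, 0), c, c)

Decompose tup/3: T ≐ tup(N, c, c),  f(2, N) ≐ f(2, tup(0, 2, 0)),  2 ≐ 2.
Bind T := tup(N, c, c); no other remaining equation mentions T.
Decompose f/2: 2 ≐ 2,  N ≐ tup(0, 2, 0).
Delete trivial equation 2 ≐ 2.
Bind N := tup(0, 2, 0); no other remaining equation mentions N. Substituting into the earlier binding gives T := tup(tup(0, 2, 0), c, c).
Delete trivial equation 2 ≐ 2.
MGU = { T ↦ tup(tup(0, 2, 0), c, c), N ↦ tup(0, 2, 0) }, so T ↦ tup(tup(0, 2, 0), c, c).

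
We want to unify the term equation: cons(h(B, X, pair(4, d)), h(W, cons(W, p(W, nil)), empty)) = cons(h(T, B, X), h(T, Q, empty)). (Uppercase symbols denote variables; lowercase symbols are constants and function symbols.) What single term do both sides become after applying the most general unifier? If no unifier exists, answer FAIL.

cons(h(pair(4, d), pair(4, d), pair(4, d)), h(pair(4, d), cons(pair(4, d), p(pair(4, d), nil)), empty))

Decompose cons/2: h(B, X, pair(4, d)) = h(T, B, X),  h(W, cons(W, p(W, nil)), empty) = h(T, Q, empty).
Decompose h/3: B = T,  X = B,  pair(4, d) = X.
Bind B := T; substituting into the one remaining equation that mentions B gives: X = T.
Bind X := T; substituting into the one remaining equation that mentions X gives: pair(4, d) = T.
Bind T := pair(4, d); substituting into the remaining equation gives: h(W, cons(W, p(W, nil)), empty) = h(pair(4, d), Q, empty). Substituting into the earlier bindings gives B := pair(4, d), X := pair(4, d).
Decompose h/3: W = pair(4, d),  cons(W, p(W, nil)) = Q,  empty = empty.
Bind W := pair(4, d); substituting into the one remaining equation that mentions W gives: cons(pair(4, d), p(pair(4, d), nil)) = Q.
Bind Q := cons(pair(4, d), p(pair(4, d), nil)); no other remaining equation mentions Q.
Delete trivial equation empty = empty.
Applying the MGU to either side gives cons(h(pair(4, d), pair(4, d), pair(4, d)), h(pair(4, d), cons(pair(4, d), p(pair(4, d), nil)), empty)).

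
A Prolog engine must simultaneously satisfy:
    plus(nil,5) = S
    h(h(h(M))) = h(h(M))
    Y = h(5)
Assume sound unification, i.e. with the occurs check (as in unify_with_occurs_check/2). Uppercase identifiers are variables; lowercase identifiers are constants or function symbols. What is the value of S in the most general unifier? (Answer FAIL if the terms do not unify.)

Bind S := plus(nil,5); no other remaining equation mentions S.
Decompose h/1: h(h(M)) = h(M).
Decompose h/1: h(M) = M.
Occurs check fails: M occurs in h(M); the equation M = h(M) has no finite solution.

FAIL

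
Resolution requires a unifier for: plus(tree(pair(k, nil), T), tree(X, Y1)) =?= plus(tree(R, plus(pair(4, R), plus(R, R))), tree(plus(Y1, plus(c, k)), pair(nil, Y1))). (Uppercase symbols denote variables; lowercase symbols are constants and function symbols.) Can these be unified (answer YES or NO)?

Decompose plus/2: tree(pair(k, nil), T) =?= tree(R, plus(pair(4, R), plus(R, R))),  tree(X, Y1) =?= tree(plus(Y1, plus(c, k)), pair(nil, Y1)).
Decompose tree/2: pair(k, nil) =?= R,  T =?= plus(pair(4, R), plus(R, R)).
Bind R := pair(k, nil); substituting into the one remaining equation that mentions R gives: T =?= plus(pair(4, pair(k, nil)), plus(pair(k, nil), pair(k, nil))).
Bind T := plus(pair(4, pair(k, nil)), plus(pair(k, nil), pair(k, nil))); no other remaining equation mentions T.
Decompose tree/2: X =?= plus(Y1, plus(c, k)),  Y1 =?= pair(nil, Y1).
Bind X := plus(Y1, plus(c, k)); no other remaining equation mentions X.
Occurs check fails: Y1 occurs in pair(nil, Y1); the equation Y1 =?= pair(nil, Y1) has no finite solution.

NO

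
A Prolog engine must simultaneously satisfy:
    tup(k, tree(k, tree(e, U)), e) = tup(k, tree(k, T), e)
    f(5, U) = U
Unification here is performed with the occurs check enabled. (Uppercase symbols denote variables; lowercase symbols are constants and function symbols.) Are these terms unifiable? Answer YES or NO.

Decompose tup/3: k = k,  tree(k, tree(e, U)) = tree(k, T),  e = e.
Delete trivial equation k = k.
Decompose tree/2: k = k,  tree(e, U) = T.
Delete trivial equation k = k.
Bind T := tree(e, U); no other remaining equation mentions T.
Delete trivial equation e = e.
Occurs check fails: U occurs in f(5, U); the equation U = f(5, U) has no finite solution.

NO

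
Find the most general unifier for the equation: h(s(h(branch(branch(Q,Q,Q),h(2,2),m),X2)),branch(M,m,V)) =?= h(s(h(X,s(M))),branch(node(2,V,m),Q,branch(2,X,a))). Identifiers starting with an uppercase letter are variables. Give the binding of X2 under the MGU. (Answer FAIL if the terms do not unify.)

s(node(2,branch(2,branch(branch(m,m,m),h(2,2),m),a),m))

Decompose h/2: s(h(branch(branch(Q,Q,Q),h(2,2),m),X2)) =?= s(h(X,s(M))),  branch(M,m,V) =?= branch(node(2,V,m),Q,branch(2,X,a)).
Decompose s/1: h(branch(branch(Q,Q,Q),h(2,2),m),X2) =?= h(X,s(M)).
Decompose h/2: branch(branch(Q,Q,Q),h(2,2),m) =?= X,  X2 =?= s(M).
Bind X := branch(branch(Q,Q,Q),h(2,2),m); substituting into the one remaining equation that mentions X gives: branch(M,m,V) =?= branch(node(2,V,m),Q,branch(2,branch(branch(Q,Q,Q),h(2,2),m),a)).
Bind X2 := s(M); no other remaining equation mentions X2.
Decompose branch/3: M =?= node(2,V,m),  m =?= Q,  V =?= branch(2,branch(branch(Q,Q,Q),h(2,2),m),a).
Bind M := node(2,V,m); no other remaining equation mentions M. Substituting into the earlier binding gives X2 := s(node(2,V,m)).
Bind Q := m; substituting into the remaining equation gives: V =?= branch(2,branch(branch(m,m,m),h(2,2),m),a). Substituting into the earlier binding gives X := branch(branch(m,m,m),h(2,2),m).
Bind V := branch(2,branch(branch(m,m,m),h(2,2),m),a). Substituting into the earlier bindings gives X2 := s(node(2,branch(2,branch(branch(m,m,m),h(2,2),m),a),m)), M := node(2,branch(2,branch(branch(m,m,m),h(2,2),m),a),m).
MGU = { X -> branch(branch(m,m,m),h(2,2),m), X2 -> s(node(2,branch(2,branch(branch(m,m,m),h(2,2),m),a),m)), M -> node(2,branch(2,branch(branch(m,m,m),h(2,2),m),a),m), Q -> m, V -> branch(2,branch(branch(m,m,m),h(2,2),m),a) }, so X2 -> s(node(2,branch(2,branch(branch(m,m,m),h(2,2),m),a),m)).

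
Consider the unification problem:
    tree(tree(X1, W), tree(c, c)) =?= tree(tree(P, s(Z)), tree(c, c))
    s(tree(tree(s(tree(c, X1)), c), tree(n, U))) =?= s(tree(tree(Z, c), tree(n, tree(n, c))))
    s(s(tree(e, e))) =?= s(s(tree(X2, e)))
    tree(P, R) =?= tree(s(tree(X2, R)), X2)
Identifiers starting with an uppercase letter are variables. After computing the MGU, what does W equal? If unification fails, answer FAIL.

s(s(tree(c, s(tree(e, e)))))

Decompose tree/2: tree(X1, W) =?= tree(P, s(Z)),  tree(c, c) =?= tree(c, c).
Decompose tree/2: X1 =?= P,  W =?= s(Z).
Bind X1 := P; substituting into the one remaining equation that mentions X1 gives: s(tree(tree(s(tree(c, P)), c), tree(n, U))) =?= s(tree(tree(Z, c), tree(n, tree(n, c)))).
Bind W := s(Z); no other remaining equation mentions W.
Delete trivial equation tree(c, c) =?= tree(c, c).
Decompose s/1: tree(tree(s(tree(c, P)), c), tree(n, U)) =?= tree(tree(Z, c), tree(n, tree(n, c))).
Decompose tree/2: tree(s(tree(c, P)), c) =?= tree(Z, c),  tree(n, U) =?= tree(n, tree(n, c)).
Decompose tree/2: s(tree(c, P)) =?= Z,  c =?= c.
Bind Z := s(tree(c, P)); no other remaining equation mentions Z. Substituting into the earlier binding gives W := s(s(tree(c, P))).
Delete trivial equation c =?= c.
Decompose tree/2: n =?= n,  U =?= tree(n, c).
Delete trivial equation n =?= n.
Bind U := tree(n, c); no other remaining equation mentions U.
Decompose s/1: s(tree(e, e)) =?= s(tree(X2, e)).
Decompose s/1: tree(e, e) =?= tree(X2, e).
Decompose tree/2: e =?= X2,  e =?= e.
Bind X2 := e; substituting into the one remaining equation that mentions X2 gives: tree(P, R) =?= tree(s(tree(e, R)), e).
Delete trivial equation e =?= e.
Decompose tree/2: P =?= s(tree(e, R)),  R =?= e.
Bind P := s(tree(e, R)); no other remaining equation mentions P. Substituting into the earlier bindings gives X1 := s(tree(e, R)), W := s(s(tree(c, s(tree(e, R))))), Z := s(tree(c, s(tree(e, R)))).
Bind R := e. Substituting into the earlier bindings gives X1 := s(tree(e, e)), W := s(s(tree(c, s(tree(e, e))))), Z := s(tree(c, s(tree(e, e)))), P := s(tree(e, e)).
MGU = { X1 -> s(tree(e, e)), W -> s(s(tree(c, s(tree(e, e))))), Z -> s(tree(c, s(tree(e, e)))), U -> tree(n, c), X2 -> e, P -> s(tree(e, e)), R -> e }, so W -> s(s(tree(c, s(tree(e, e))))).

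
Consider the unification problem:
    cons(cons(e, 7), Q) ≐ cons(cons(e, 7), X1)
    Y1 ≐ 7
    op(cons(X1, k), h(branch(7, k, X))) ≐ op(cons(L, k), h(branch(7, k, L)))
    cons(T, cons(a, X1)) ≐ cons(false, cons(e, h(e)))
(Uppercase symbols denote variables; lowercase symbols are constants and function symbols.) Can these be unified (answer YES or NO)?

Decompose cons/2: cons(e, 7) ≐ cons(e, 7),  Q ≐ X1.
Delete trivial equation cons(e, 7) ≐ cons(e, 7).
Bind Q := X1; no other remaining equation mentions Q.
Bind Y1 := 7; no other remaining equation mentions Y1.
Decompose op/2: cons(X1, k) ≐ cons(L, k),  h(branch(7, k, X)) ≐ h(branch(7, k, L)).
Decompose cons/2: X1 ≐ L,  k ≐ k.
Bind X1 := L; substituting into the one remaining equation that mentions X1 gives: cons(T, cons(a, L)) ≐ cons(false, cons(e, h(e))). Substituting into the earlier binding gives Q := L.
Delete trivial equation k ≐ k.
Decompose h/1: branch(7, k, X) ≐ branch(7, k, L).
Decompose branch/3: 7 ≐ 7,  k ≐ k,  X ≐ L.
Delete trivial equation 7 ≐ 7.
Delete trivial equation k ≐ k.
Bind X := L; no other remaining equation mentions X.
Decompose cons/2: T ≐ false,  cons(a, L) ≐ cons(e, h(e)).
Bind T := false; no other remaining equation mentions T.
Decompose cons/2: a ≐ e,  L ≐ h(e).
Clash: constants a and e differ; no unifier exists.

NO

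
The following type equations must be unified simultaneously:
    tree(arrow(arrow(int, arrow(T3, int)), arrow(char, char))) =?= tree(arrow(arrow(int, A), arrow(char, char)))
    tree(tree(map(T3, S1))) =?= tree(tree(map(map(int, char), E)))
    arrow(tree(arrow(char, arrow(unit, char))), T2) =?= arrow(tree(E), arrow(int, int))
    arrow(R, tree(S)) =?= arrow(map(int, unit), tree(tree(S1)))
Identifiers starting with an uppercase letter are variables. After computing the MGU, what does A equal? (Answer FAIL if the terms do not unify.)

Decompose tree/1: arrow(arrow(int, arrow(T3, int)), arrow(char, char)) =?= arrow(arrow(int, A), arrow(char, char)).
Decompose arrow/2: arrow(int, arrow(T3, int)) =?= arrow(int, A),  arrow(char, char) =?= arrow(char, char).
Decompose arrow/2: int =?= int,  arrow(T3, int) =?= A.
Delete trivial equation int =?= int.
Bind A := arrow(T3, int); no other remaining equation mentions A.
Delete trivial equation arrow(char, char) =?= arrow(char, char).
Decompose tree/1: tree(map(T3, S1)) =?= tree(map(map(int, char), E)).
Decompose tree/1: map(T3, S1) =?= map(map(int, char), E).
Decompose map/2: T3 =?= map(int, char),  S1 =?= E.
Bind T3 := map(int, char); no other remaining equation mentions T3. Substituting into the earlier binding gives A := arrow(map(int, char), int).
Bind S1 := E; substituting into the one remaining equation that mentions S1 gives: arrow(R, tree(S)) =?= arrow(map(int, unit), tree(tree(E))).
Decompose arrow/2: tree(arrow(char, arrow(unit, char))) =?= tree(E),  T2 =?= arrow(int, int).
Decompose tree/1: arrow(char, arrow(unit, char)) =?= E.
Bind E := arrow(char, arrow(unit, char)); substituting into the one remaining equation that mentions E gives: arrow(R, tree(S)) =?= arrow(map(int, unit), tree(tree(arrow(char, arrow(unit, char))))). Substituting into the earlier binding gives S1 := arrow(char, arrow(unit, char)).
Bind T2 := arrow(int, int); no other remaining equation mentions T2.
Decompose arrow/2: R =?= map(int, unit),  tree(S) =?= tree(tree(arrow(char, arrow(unit, char)))).
Bind R := map(int, unit); no other remaining equation mentions R.
Decompose tree/1: S =?= tree(arrow(char, arrow(unit, char))).
Bind S := tree(arrow(char, arrow(unit, char))).
MGU = { A ↦ arrow(map(int, char), int), T3 ↦ map(int, char), S1 ↦ arrow(char, arrow(unit, char)), E ↦ arrow(char, arrow(unit, char)), T2 ↦ arrow(int, int), R ↦ map(int, unit), S ↦ tree(arrow(char, arrow(unit, char))) }, so A ↦ arrow(map(int, char), int).

arrow(map(int, char), int)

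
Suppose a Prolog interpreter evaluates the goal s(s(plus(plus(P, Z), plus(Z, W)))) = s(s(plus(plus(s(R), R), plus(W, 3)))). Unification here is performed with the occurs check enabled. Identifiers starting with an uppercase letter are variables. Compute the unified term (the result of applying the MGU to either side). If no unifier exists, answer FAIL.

Decompose s/1: s(plus(plus(P, Z), plus(Z, W))) = s(plus(plus(s(R), R), plus(W, 3))).
Decompose s/1: plus(plus(P, Z), plus(Z, W)) = plus(plus(s(R), R), plus(W, 3)).
Decompose plus/2: plus(P, Z) = plus(s(R), R),  plus(Z, W) = plus(W, 3).
Decompose plus/2: P = s(R),  Z = R.
Bind P := s(R); no other remaining equation mentions P.
Bind Z := R; substituting into the remaining equation gives: plus(R, W) = plus(W, 3).
Decompose plus/2: R = W,  W = 3.
Bind R := W; no other remaining equation mentions R. Substituting into the earlier bindings gives P := s(W), Z := W.
Bind W := 3. Substituting into the earlier bindings gives P := s(3), Z := 3, R := 3.
Applying the MGU to either side gives s(s(plus(plus(s(3), 3), plus(3, 3)))).

s(s(plus(plus(s(3), 3), plus(3, 3))))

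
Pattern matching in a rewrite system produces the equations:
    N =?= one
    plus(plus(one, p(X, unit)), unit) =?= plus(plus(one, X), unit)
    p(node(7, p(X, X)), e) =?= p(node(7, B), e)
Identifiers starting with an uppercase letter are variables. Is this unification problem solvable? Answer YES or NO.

NO

Bind N := one; no other remaining equation mentions N.
Decompose plus/2: plus(one, p(X, unit)) =?= plus(one, X),  unit =?= unit.
Decompose plus/2: one =?= one,  p(X, unit) =?= X.
Delete trivial equation one =?= one.
Occurs check fails: X occurs in p(X, unit); the equation X =?= p(X, unit) has no finite solution.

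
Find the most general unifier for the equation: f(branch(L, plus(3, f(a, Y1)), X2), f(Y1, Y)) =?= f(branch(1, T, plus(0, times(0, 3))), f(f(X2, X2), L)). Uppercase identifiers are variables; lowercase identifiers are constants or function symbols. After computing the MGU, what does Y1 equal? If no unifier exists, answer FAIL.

f(plus(0, times(0, 3)), plus(0, times(0, 3)))

Decompose f/2: branch(L, plus(3, f(a, Y1)), X2) =?= branch(1, T, plus(0, times(0, 3))),  f(Y1, Y) =?= f(f(X2, X2), L).
Decompose branch/3: L =?= 1,  plus(3, f(a, Y1)) =?= T,  X2 =?= plus(0, times(0, 3)).
Bind L := 1; substituting into the one remaining equation that mentions L gives: f(Y1, Y) =?= f(f(X2, X2), 1).
Bind T := plus(3, f(a, Y1)); no other remaining equation mentions T.
Bind X2 := plus(0, times(0, 3)); substituting into the remaining equation gives: f(Y1, Y) =?= f(f(plus(0, times(0, 3)), plus(0, times(0, 3))), 1).
Decompose f/2: Y1 =?= f(plus(0, times(0, 3)), plus(0, times(0, 3))),  Y =?= 1.
Bind Y1 := f(plus(0, times(0, 3)), plus(0, times(0, 3))); no other remaining equation mentions Y1. Substituting into the earlier binding gives T := plus(3, f(a, f(plus(0, times(0, 3)), plus(0, times(0, 3))))).
Bind Y := 1.
MGU = { L ↦ 1, T ↦ plus(3, f(a, f(plus(0, times(0, 3)), plus(0, times(0, 3))))), X2 ↦ plus(0, times(0, 3)), Y1 ↦ f(plus(0, times(0, 3)), plus(0, times(0, 3))), Y ↦ 1 }, so Y1 ↦ f(plus(0, times(0, 3)), plus(0, times(0, 3))).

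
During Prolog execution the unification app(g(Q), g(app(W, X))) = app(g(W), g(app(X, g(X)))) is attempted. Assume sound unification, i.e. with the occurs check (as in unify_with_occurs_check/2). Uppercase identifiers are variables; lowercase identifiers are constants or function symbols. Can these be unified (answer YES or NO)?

NO

Decompose app/2: g(Q) = g(W),  g(app(W, X)) = g(app(X, g(X))).
Decompose g/1: Q = W.
Bind Q := W; no other remaining equation mentions Q.
Decompose g/1: app(W, X) = app(X, g(X)).
Decompose app/2: W = X,  X = g(X).
Bind W := X; no other remaining equation mentions W. Substituting into the earlier binding gives Q := X.
Occurs check fails: X occurs in g(X); the equation X = g(X) has no finite solution.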